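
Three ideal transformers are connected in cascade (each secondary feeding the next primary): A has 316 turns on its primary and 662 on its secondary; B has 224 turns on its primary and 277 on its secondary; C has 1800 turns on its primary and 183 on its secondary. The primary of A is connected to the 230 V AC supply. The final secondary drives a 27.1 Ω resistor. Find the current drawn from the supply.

After A: V = 230.00 × 662/316 = 481.84 V.
After B: V = 481.84 × 277/224 = 595.84 V.
After C: V = 595.84 × 183/1800 = 60.577 V.
I_load = 60.577/27.1 = 2.2353 A, so P_out = 60.577 × 2.2353 = 135.41 W.
All ideal ⇒ P_in = P_out, so I_supply = 135.41/230 = 0.589 A.

I_supply ≈ 0.589 A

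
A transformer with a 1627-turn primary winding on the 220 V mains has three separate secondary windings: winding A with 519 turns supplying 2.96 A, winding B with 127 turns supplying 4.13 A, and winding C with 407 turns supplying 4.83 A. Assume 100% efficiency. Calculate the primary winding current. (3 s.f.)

V_A = 220 × 519/1627 = 70.178 V; V_B = 220 × 127/1627 = 17.173 V; V_C = 220 × 407/1627 = 55.034 V.
P_out = V_A I_A + V_B I_B + V_C I_C = 70.178×2.96 + 17.173×4.13 + 55.034×4.83 = 207.73 + 70.923 + 265.81 = 544.46 W.
Ideal ⇒ P_in = P_out, so I_p = P_out/V_p = 544.46/220 = 2.47 A.

I_p ≈ 2.47 A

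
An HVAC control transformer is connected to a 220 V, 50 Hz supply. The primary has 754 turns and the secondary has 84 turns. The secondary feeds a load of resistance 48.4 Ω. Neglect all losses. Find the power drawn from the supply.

V_s = V_p × N_s/N_p = 220 × 84/754 = 24.509 V.
I_s = V_s/R = 24.509/48.4 = 0.50639 A.
I_p = I_s × N_s/N_p = 0.50639 × 84/754 = 0.056415 A.
P = V_p I_p = 220 × 0.056415 = 12.4 W.

P ≈ 12.4 W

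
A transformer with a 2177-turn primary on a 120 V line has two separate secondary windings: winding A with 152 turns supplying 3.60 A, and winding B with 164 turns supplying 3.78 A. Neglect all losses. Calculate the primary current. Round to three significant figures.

I_p ≈ 0.536 A

V_A = 120 × 152/2177 = 8.3785 V; V_B = 120 × 164/2177 = 9.0400 V.
P_out = V_A I_A + V_B I_B = 8.3785×3.60 + 9.0400×3.78 = 30.163 + 34.171 = 64.334 W.
Ideal ⇒ P_in = P_out, so I_p = P_out/V_p = 64.334/120 = 0.536 A.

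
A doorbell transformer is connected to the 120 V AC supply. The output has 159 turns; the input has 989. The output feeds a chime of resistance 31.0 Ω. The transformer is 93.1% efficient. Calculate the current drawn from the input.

I_in ≈ 0.107 A

V_out = 120 × 159/989 = 19.292 V.
I_out = V_out/R = 19.292/31.0 = 0.62233 A.
P_out = V_out I_out = 19.292 × 0.62233 = 12.006 W.
P_in = P_out/η = 12.006/0.931 = 12.896 W.
I_in = P_in/V_in = 12.896/120 = 0.107 A.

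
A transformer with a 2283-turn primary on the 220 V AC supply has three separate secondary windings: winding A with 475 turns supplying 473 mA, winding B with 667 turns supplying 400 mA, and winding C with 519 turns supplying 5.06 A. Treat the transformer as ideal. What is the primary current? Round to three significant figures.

V_A = 220 × 475/2283 = 45.773 V; V_B = 220 × 667/2283 = 64.275 V; V_C = 220 × 519/2283 = 50.013 V.
P_out = V_A I_A + V_B I_B + V_C I_C = 45.773×0.473 + 64.275×0.400 + 50.013×5.06 = 21.651 + 25.710 + 253.07 = 300.43 W.
Ideal ⇒ P_in = P_out, so I_p = P_out/V_p = 300.43/220 = 1.37 A.

I_p ≈ 1.37 A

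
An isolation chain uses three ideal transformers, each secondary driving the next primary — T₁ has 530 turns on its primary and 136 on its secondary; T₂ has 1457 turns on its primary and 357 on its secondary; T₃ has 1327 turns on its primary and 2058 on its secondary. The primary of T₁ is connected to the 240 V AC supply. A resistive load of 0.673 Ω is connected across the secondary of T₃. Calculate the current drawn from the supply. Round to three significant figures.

After T₁: V = 240.00 × 136/530 = 61.585 V.
After T₂: V = 61.585 × 357/1457 = 15.090 V.
After T₃: V = 15.090 × 2058/1327 = 23.402 V.
I_load = 23.402/0.673 = 34.773 A, so P_out = 23.402 × 34.773 = 813.77 W.
All ideal ⇒ P_in = P_out, so I_supply = 813.77/240 = 3.39 A.

I_supply ≈ 3.39 A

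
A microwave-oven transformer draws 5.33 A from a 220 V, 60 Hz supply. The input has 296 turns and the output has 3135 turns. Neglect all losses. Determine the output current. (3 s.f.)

I_out/I_in = N_in/N_out, so I_out = 5.33 × 296/3135 = 0.503 A.

I_out ≈ 0.503 A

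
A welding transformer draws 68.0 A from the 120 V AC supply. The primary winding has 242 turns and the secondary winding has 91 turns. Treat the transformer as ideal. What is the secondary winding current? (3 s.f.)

I_s/I_p = N_p/N_s, so I_s = 68.0 × 242/91 = 181 A.

I_s ≈ 181 A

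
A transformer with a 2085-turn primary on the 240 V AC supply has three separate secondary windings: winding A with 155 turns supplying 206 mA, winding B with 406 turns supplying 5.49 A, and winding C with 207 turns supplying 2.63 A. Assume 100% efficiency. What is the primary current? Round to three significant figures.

V_A = 240 × 155/2085 = 17.842 V; V_B = 240 × 406/2085 = 46.734 V; V_C = 240 × 207/2085 = 23.827 V.
P_out = V_A I_A + V_B I_B + V_C I_C = 17.842×0.206 + 46.734×5.49 + 23.827×2.63 = 3.6754 + 256.57 + 62.666 = 322.91 W.
Ideal ⇒ P_in = P_out, so I_p = P_out/V_p = 322.91/240 = 1.35 A.

I_p ≈ 1.35 A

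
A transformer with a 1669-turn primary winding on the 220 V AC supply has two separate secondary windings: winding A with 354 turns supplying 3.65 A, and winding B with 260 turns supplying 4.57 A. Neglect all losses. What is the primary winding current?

V_A = 220 × 354/1669 = 46.663 V; V_B = 220 × 260/1669 = 34.272 V.
P_out = V_A I_A + V_B I_B = 46.663×3.65 + 34.272×4.57 = 170.32 + 156.62 = 326.94 W.
Ideal ⇒ P_in = P_out, so I_p = P_out/V_p = 326.94/220 = 1.49 A.

I_p ≈ 1.49 A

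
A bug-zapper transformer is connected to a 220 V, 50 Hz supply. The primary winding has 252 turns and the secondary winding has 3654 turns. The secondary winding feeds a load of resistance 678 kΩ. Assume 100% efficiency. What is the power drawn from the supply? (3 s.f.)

P ≈ 15.0 W

V_s = V_p × N_s/N_p = 220 × 3654/252 = 3190.0 V.
I_s = V_s/R = 3190.0/678000 = 0.0047050 A.
I_p = I_s × N_s/N_p = 0.0047050 × 3654/252 = 0.068223 A.
P = V_p I_p = 220 × 0.068223 = 15.0 W.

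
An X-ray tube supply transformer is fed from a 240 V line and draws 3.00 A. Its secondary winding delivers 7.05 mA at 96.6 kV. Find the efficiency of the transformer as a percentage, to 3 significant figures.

P_in = 240 × 3.00 = 720.000 W.
P_out = 96600 × 0.00705 = 681.030 W.
η = P_out/P_in = 681.030/720.000 = 0.946.

η ≈ 94.6%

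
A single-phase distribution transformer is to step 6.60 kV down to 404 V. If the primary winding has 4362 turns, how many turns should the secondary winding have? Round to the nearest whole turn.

N_s = 267 turns

N_s/N_p = V_s/V_p, so N_s = 4362 × 404/6600 = 267.0 ≈ 267 turns.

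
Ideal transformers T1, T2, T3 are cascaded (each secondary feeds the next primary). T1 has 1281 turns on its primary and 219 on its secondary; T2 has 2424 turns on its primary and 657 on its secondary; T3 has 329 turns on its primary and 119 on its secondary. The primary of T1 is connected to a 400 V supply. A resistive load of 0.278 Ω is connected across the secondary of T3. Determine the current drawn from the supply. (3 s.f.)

I_supply ≈ 0.404 A

After T1: V = 400.00 × 219/1281 = 68.384 V.
After T2: V = 68.384 × 657/2424 = 18.535 V.
After T3: V = 18.535 × 119/329 = 6.7041 V.
I_load = 6.7041/0.278 = 24.115 A, so P_out = 6.7041 × 24.115 = 161.67 W.
All ideal ⇒ P_in = P_out, so I_supply = 161.67/400 = 0.404 A.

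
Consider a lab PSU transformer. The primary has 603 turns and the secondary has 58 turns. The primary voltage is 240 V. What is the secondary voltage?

V_s/V_p = N_s/N_p, so V_s = 240 × 58/603 = 23.1 V.

V_s ≈ 23.1 V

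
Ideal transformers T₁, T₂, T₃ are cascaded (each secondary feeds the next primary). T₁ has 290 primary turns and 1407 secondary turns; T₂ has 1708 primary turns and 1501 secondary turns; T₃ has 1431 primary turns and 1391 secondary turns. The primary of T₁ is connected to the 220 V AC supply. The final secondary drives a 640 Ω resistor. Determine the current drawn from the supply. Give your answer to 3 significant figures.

I_supply ≈ 5.90 A

After T₁: V = 220.00 × 1407/290 = 1067.4 V.
After T₂: V = 1067.4 × 1501/1708 = 938.02 V.
After T₃: V = 938.02 × 1391/1431 = 911.80 V.
I_load = 911.80/640 = 1.4247 A, so P_out = 911.80 × 1.4247 = 1299.0 W.
All ideal ⇒ P_in = P_out, so I_supply = 1299.0/220 = 5.90 A.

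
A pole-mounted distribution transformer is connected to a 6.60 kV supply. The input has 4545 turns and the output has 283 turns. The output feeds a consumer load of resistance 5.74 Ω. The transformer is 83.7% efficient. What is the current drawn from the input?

I_in ≈ 5.33 A

V_out = 6600 × 283/4545 = 410.96 V.
I_out = V_out/R = 410.96/5.74 = 71.595 A.
P_out = V_out I_out = 410.96 × 71.595 = 29423 W.
P_in = P_out/η = 29423/0.837 = 35152 W.
I_in = P_in/V_in = 35152/6600 = 5.33 A.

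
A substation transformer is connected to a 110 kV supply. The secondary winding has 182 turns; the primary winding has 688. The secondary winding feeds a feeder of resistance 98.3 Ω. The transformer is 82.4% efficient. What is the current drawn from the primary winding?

V_s = 110000 × 182/688 = 29099 V.
I_s = V_s/R = 29099/98.3 = 296.02 A.
P_out = V_s I_s = 29099 × 296.02 = 8.6139×10^6 W.
P_in = P_out/η = 8.6139×10^6/0.824 = 1.0454×10^7 W.
I_p = P_in/V_p = 1.0454×10^7/110000 = 95.0 A.

I_p ≈ 95.0 A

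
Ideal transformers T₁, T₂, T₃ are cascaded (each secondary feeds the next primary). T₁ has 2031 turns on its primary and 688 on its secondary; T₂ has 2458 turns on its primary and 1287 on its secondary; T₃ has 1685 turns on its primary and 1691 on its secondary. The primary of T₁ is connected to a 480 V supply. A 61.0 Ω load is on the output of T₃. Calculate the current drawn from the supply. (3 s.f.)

I_supply ≈ 0.249 A

Secondary of T₁: V = 480.00 × 688/2031 = 162.60 V.
Secondary of T₂: V = 162.60 × 1287/2458 = 85.137 V.
Secondary of T₃: V = 85.137 × 1691/1685 = 85.440 V.
I_load = 85.440/61.0 = 1.4007 A, so P_out = 85.440 × 1.4007 = 119.67 W.
All ideal ⇒ P_in = P_out, so I_supply = 119.67/480 = 0.249 A.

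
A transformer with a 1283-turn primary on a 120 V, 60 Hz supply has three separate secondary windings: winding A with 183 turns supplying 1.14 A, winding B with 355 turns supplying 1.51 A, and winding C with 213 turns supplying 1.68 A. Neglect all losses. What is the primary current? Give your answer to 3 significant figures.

V_A = 120 × 183/1283 = 17.116 V; V_B = 120 × 355/1283 = 33.203 V; V_C = 120 × 213/1283 = 19.922 V.
P_out = V_A I_A + V_B I_B + V_C I_C = 17.116×1.14 + 33.203×1.51 + 19.922×1.68 = 19.512 + 50.137 + 33.469 = 103.12 W.
Ideal ⇒ P_in = P_out, so I_p = P_out/V_p = 103.12/120 = 0.859 A.

I_p ≈ 0.859 A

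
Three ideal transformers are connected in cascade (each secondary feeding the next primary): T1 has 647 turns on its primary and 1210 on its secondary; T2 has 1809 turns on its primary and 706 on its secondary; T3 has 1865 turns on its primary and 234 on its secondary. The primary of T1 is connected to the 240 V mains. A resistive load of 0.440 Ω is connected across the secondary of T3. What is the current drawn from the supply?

I_supply ≈ 4.57 A

Secondary of T1: V = 240.00 × 1210/647 = 448.84 V.
Secondary of T2: V = 448.84 × 706/1809 = 175.17 V.
Secondary of T3: V = 175.17 × 234/1865 = 21.978 V.
I_load = 21.978/0.440 = 49.951 A, so P_out = 21.978 × 49.951 = 1097.8 W.
All ideal ⇒ P_in = P_out, so I_supply = 1097.8/240 = 4.57 A.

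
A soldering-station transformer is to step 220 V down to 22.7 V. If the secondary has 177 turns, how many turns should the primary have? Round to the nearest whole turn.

N_p/N_s = V_p/V_s, so N_p = 177 × 220/22.7 = 1715.4 ≈ 1715 turns.

N_p = 1715 turns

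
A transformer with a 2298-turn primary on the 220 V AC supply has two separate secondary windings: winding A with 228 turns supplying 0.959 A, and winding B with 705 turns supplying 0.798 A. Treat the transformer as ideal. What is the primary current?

I_p ≈ 0.340 A

V_A = 220 × 228/2298 = 21.828 V; V_B = 220 × 705/2298 = 67.493 V.
P_out = V_A I_A + V_B I_B = 21.828×0.959 + 67.493×0.798 = 20.933 + 53.860 = 74.793 W.
Ideal ⇒ P_in = P_out, so I_p = P_out/V_p = 74.793/220 = 0.340 A.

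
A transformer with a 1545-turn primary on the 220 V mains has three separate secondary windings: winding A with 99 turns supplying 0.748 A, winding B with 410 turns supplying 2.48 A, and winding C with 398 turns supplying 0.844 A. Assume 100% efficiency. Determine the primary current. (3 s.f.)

V_A = 220 × 99/1545 = 14.097 V; V_B = 220 × 410/1545 = 58.382 V; V_C = 220 × 398/1545 = 56.673 V.
P_out = V_A I_A + V_B I_B + V_C I_C = 14.097×0.748 + 58.382×2.48 + 56.673×0.844 = 10.545 + 144.79 + 47.832 = 203.16 W.
Ideal ⇒ P_in = P_out, so I_p = P_out/V_p = 203.16/220 = 0.923 A.

I_p ≈ 0.923 A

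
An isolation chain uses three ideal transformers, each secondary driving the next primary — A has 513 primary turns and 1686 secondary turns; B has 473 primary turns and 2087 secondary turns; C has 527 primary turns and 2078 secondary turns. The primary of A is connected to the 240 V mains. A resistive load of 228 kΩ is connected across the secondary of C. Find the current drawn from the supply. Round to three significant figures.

After A: V = 240.00 × 1686/513 = 788.77 V.
After B: V = 788.77 × 2087/473 = 3480.3 V.
After C: V = 3480.3 × 2078/527 = 13723 V.
I_load = 13723/228000 = 0.060188 A, so P_out = 13723 × 0.060188 = 825.96 W.
All ideal ⇒ P_in = P_out, so I_supply = 825.96/240 = 3.44 A.

I_supply ≈ 3.44 A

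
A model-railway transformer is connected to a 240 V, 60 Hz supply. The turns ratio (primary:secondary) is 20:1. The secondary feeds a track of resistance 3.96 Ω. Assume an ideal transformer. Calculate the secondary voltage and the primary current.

V_s ≈ 12.0 V, I_p ≈ 0.152 A

V_s = V_p × N_s/N_p = 240 × 1/20 = 12.000 V.
I_s = V_s/R = 12.000/3.96 = 3.0303 A.
I_p = I_s × N_s/N_p = 3.0303 × 1/20 = 0.152 A.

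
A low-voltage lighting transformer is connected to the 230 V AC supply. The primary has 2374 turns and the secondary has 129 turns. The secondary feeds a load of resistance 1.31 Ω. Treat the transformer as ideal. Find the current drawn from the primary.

V_s = V_p × N_s/N_p = 230 × 129/2374 = 12.498 V.
I_s = V_s/R = 12.498/1.31 = 9.5404 A.
For an ideal transformer I_p N_p = I_s N_s, so I_p = 9.5404 × 129/2374 = 0.518 A.

I_p ≈ 0.518 A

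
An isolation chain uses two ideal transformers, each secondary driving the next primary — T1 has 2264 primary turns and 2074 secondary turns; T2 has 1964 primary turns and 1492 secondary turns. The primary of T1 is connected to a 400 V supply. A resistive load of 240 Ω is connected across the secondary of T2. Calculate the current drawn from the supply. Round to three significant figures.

I_supply ≈ 0.807 A

Secondary of T1: V = 400.00 × 2074/2264 = 366.43 V.
Secondary of T2: V = 366.43 × 1492/1964 = 278.37 V.
I_load = 278.37/240 = 1.1599 A, so P_out = 278.37 × 1.1599 = 322.87 W.
All ideal ⇒ P_in = P_out, so I_supply = 322.87/400 = 0.807 A.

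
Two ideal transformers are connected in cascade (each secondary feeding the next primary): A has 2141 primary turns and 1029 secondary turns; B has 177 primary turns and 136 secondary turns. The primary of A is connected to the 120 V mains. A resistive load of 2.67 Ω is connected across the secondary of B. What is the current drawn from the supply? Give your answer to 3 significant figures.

I_supply ≈ 6.13 A

After A: V = 120.00 × 1029/2141 = 57.674 V.
After B: V = 57.674 × 136/177 = 44.314 V.
I_load = 44.314/2.67 = 16.597 A, so P_out = 44.314 × 16.597 = 735.50 W.
All ideal ⇒ P_in = P_out, so I_supply = 735.50/120 = 6.13 A.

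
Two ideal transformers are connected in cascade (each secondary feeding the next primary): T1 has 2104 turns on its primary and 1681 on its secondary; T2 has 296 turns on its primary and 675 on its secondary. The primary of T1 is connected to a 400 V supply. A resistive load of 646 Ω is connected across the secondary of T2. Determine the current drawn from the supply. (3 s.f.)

I_supply ≈ 2.06 A

After T1: V = 400.00 × 1681/2104 = 319.58 V.
After T2: V = 319.58 × 675/296 = 728.78 V.
I_load = 728.78/646 = 1.1281 A, so P_out = 728.78 × 1.1281 = 822.16 W.
All ideal ⇒ P_in = P_out, so I_supply = 822.16/400 = 2.06 A.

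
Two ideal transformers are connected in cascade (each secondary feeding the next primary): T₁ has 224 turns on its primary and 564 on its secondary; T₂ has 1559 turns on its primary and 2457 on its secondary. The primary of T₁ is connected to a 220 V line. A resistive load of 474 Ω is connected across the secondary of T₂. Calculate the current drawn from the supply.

I_supply ≈ 7.31 A

After T₁: V = 220.00 × 564/224 = 553.93 V.
After T₂: V = 553.93 × 2457/1559 = 873.00 V.
I_load = 873.00/474 = 1.8418 A, so P_out = 873.00 × 1.8418 = 1607.9 W.
All ideal ⇒ P_in = P_out, so I_supply = 1607.9/220 = 7.31 A.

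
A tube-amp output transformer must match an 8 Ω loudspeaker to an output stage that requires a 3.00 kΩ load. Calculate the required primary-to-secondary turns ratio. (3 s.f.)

Z_p/Z_s = (N_p/N_s)², so N_p/N_s = √(3000/8) = √375 = 19.4.

N_p/N_s ≈ 19.4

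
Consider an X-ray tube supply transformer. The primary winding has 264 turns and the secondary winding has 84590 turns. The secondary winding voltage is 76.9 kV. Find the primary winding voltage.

V_p/V_s = N_p/N_s, so V_p = 76900 × 264/84590 = 240 V.

V_p ≈ 240 V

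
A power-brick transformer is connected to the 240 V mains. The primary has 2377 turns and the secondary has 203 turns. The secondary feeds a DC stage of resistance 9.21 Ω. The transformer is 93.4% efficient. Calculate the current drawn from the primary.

I_p ≈ 0.203 A

V_s = 240 × 203/2377 = 20.496 V.
I_s = V_s/R = 20.496/9.21 = 2.2255 A.
P_out = V_s I_s = 20.496 × 2.2255 = 45.614 W.
P_in = P_out/η = 45.614/0.934 = 48.837 W.
I_p = P_in/V_p = 48.837/240 = 0.203 A.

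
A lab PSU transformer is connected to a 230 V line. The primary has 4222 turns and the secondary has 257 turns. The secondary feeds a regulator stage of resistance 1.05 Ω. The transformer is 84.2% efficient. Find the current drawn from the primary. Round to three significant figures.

I_p ≈ 0.964 A

V_s = 230 × 257/4222 = 14.000 V.
I_s = V_s/R = 14.000/1.05 = 13.334 A.
P_out = V_s I_s = 14.000 × 13.334 = 186.68 W.
P_in = P_out/η = 186.68/0.842 = 221.71 W.
I_p = P_in/V_p = 221.71/230 = 0.964 A.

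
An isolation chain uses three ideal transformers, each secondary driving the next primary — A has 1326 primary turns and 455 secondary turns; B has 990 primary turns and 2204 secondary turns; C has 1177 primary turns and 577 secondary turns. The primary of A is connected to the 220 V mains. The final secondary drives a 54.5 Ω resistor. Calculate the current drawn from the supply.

I_supply ≈ 0.566 A

Secondary of A: V = 220.00 × 455/1326 = 75.490 V.
Secondary of B: V = 75.490 × 2204/990 = 168.06 V.
Secondary of C: V = 168.06 × 577/1177 = 82.388 V.
I_load = 82.388/54.5 = 1.5117 A, so P_out = 82.388 × 1.5117 = 124.55 W.
All ideal ⇒ P_in = P_out, so I_supply = 124.55/220 = 0.566 A.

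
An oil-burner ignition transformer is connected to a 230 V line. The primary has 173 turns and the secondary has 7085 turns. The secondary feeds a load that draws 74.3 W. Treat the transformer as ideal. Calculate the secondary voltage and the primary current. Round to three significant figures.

V_s = V_p × N_s/N_p = 230 × 7085/173 = 9419.4 V.
I_s = P/V_s = 74.3/9419.4 = 0.0078880 A.
I_p = I_s × N_s/N_p = 0.0078880 × 7085/173 = 0.323 A.

V_s ≈ 9420 V, I_p ≈ 0.323 A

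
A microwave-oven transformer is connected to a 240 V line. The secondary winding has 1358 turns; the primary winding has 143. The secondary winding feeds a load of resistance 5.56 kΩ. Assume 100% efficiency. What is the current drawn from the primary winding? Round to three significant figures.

I_p ≈ 3.89 A

V_s = V_p × N_s/N_p = 240 × 1358/143 = 2279.2 V.
I_s = V_s/R = 2279.2/5560 = 0.40992 A.
For an ideal transformer I_p N_p = I_s N_s, so I_p = 0.40992 × 1358/143 = 3.89 A.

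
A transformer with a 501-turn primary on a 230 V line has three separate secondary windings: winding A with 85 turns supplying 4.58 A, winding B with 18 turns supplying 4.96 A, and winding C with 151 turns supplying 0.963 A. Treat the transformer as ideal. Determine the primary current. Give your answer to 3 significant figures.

V_A = 230 × 85/501 = 39.022 V; V_B = 230 × 18/501 = 8.2635 V; V_C = 230 × 151/501 = 69.321 V.
P_out = V_A I_A + V_B I_B + V_C I_C = 39.022×4.58 + 8.2635×4.96 + 69.321×0.963 = 178.72 + 40.987 + 66.756 = 286.46 W.
Ideal ⇒ P_in = P_out, so I_p = P_out/V_p = 286.46/230 = 1.25 A.

I_p ≈ 1.25 A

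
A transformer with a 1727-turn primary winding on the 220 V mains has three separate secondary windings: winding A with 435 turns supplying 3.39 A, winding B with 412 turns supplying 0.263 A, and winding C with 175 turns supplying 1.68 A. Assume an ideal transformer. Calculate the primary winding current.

V_A = 220 × 435/1727 = 55.414 V; V_B = 220 × 412/1727 = 52.484 V; V_C = 220 × 175/1727 = 22.293 V.
P_out = V_A I_A + V_B I_B + V_C I_C = 55.414×3.39 + 52.484×0.263 + 22.293×1.68 = 187.85 + 13.803 + 37.452 = 239.11 W.
Ideal ⇒ P_in = P_out, so I_p = P_out/V_p = 239.11/220 = 1.09 A.

I_p ≈ 1.09 A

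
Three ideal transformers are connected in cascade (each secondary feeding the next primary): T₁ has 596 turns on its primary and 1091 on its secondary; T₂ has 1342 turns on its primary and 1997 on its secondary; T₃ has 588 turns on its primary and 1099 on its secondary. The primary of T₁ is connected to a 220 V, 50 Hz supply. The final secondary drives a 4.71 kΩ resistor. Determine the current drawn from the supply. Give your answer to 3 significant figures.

Secondary of T₁: V = 220.00 × 1091/596 = 402.72 V.
Secondary of T₂: V = 402.72 × 1997/1342 = 599.28 V.
Secondary of T₃: V = 599.28 × 1099/588 = 1120.1 V.
I_load = 1120.1/4710 = 0.23781 A, so P_out = 1120.1 × 0.23781 = 266.36 W.
All ideal ⇒ P_in = P_out, so I_supply = 266.36/220 = 1.21 A.

I_supply ≈ 1.21 A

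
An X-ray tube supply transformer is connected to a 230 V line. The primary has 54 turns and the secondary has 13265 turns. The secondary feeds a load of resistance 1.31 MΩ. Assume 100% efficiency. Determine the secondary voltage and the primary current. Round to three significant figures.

V_s ≈ 56500 V, I_p ≈ 10.6 A

V_s = V_p × N_s/N_p = 230 × 13265/54 = 56499 V.
I_s = V_s/R = 56499/(1.31×10^6) = 0.043129 A.
I_p = I_s × N_s/N_p = 0.043129 × 13265/54 = 10.6 A.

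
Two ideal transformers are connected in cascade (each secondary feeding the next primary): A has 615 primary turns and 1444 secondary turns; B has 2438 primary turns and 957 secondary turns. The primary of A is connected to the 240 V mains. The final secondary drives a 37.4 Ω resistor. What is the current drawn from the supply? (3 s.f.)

After A: V = 240.00 × 1444/615 = 563.51 V.
After B: V = 563.51 × 957/2438 = 221.20 V.
I_load = 221.20/37.4 = 5.9144 A, so P_out = 221.20 × 5.9144 = 1308.3 W.
All ideal ⇒ P_in = P_out, so I_supply = 1308.3/240 = 5.45 A.

I_supply ≈ 5.45 A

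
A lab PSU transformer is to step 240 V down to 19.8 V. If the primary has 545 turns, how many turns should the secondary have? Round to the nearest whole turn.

N_s/N_p = V_s/V_p, so N_s = 545 × 19.8/240 = 45.0 ≈ 45 turns.

N_s = 45 turns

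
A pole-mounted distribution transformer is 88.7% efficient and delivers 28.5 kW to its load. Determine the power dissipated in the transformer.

P_loss ≈ 3630 W

P_in = P_out/η = 28500/0.887 = 32130.8 W.
P_loss = P_in − P_out = 32130.8 − 28500 = 3630 W.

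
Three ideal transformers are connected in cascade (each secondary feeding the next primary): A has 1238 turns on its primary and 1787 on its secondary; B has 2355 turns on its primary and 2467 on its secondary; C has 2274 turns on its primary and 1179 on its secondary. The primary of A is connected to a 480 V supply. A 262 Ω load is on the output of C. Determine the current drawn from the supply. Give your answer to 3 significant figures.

I_supply ≈ 1.13 A

After A: V = 480.00 × 1787/1238 = 692.86 V.
After B: V = 692.86 × 2467/2355 = 725.81 V.
After C: V = 725.81 × 1179/2274 = 376.31 V.
I_load = 376.31/262 = 1.4363 A, so P_out = 376.31 × 1.4363 = 540.50 W.
All ideal ⇒ P_in = P_out, so I_supply = 540.50/480 = 1.13 A.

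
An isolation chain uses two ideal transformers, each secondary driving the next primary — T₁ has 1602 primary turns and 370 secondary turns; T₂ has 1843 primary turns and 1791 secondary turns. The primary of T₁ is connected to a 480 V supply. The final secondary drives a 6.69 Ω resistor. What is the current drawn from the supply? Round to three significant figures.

I_supply ≈ 3.61 A

Secondary of T₁: V = 480.00 × 370/1602 = 110.86 V.
Secondary of T₂: V = 110.86 × 1791/1843 = 107.73 V.
I_load = 107.73/6.69 = 16.104 A, so P_out = 107.73 × 16.104 = 1734.9 W.
All ideal ⇒ P_in = P_out, so I_supply = 1734.9/480 = 3.61 A.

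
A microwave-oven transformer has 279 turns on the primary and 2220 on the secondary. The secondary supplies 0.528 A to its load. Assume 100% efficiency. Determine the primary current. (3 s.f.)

I_p ≈ 4.20 A

For an ideal transformer I_p/I_s = N_s/N_p, so I_p = 0.528 × 2220/279 = 4.20 A.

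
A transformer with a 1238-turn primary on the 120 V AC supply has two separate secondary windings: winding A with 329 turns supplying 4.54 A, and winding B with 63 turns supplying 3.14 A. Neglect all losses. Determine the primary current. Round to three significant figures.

I_p ≈ 1.37 A

V_A = 120 × 329/1238 = 31.890 V; V_B = 120 × 63/1238 = 6.1066 V.
P_out = V_A I_A + V_B I_B = 31.890×4.54 + 6.1066×3.14 = 144.78 + 19.175 = 163.96 W.
Ideal ⇒ P_in = P_out, so I_p = P_out/V_p = 163.96/120 = 1.37 A.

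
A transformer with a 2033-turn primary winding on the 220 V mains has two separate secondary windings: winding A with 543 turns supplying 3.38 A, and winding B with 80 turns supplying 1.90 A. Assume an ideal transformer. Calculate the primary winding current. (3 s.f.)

I_p ≈ 0.978 A

V_A = 220 × 543/2033 = 58.760 V; V_B = 220 × 80/2033 = 8.6572 V.
P_out = V_A I_A + V_B I_B = 58.760×3.38 + 8.6572×1.90 = 198.61 + 16.449 = 215.06 W.
Ideal ⇒ P_in = P_out, so I_p = P_out/V_p = 215.06/220 = 0.978 A.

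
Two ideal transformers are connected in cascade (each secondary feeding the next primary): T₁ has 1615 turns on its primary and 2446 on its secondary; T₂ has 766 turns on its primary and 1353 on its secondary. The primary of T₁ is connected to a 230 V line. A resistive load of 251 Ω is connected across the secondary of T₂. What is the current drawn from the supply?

I_supply ≈ 6.56 A

Secondary of T₁: V = 230.00 × 2446/1615 = 348.35 V.
Secondary of T₂: V = 348.35 × 1353/766 = 615.29 V.
I_load = 615.29/251 = 2.4514 A, so P_out = 615.29 × 2.4514 = 1508.3 W.
All ideal ⇒ P_in = P_out, so I_supply = 1508.3/230 = 6.56 A.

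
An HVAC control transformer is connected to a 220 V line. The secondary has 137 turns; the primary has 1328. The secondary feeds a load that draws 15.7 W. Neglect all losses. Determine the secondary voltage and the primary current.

V_s = V_p × N_s/N_p = 220 × 137/1328 = 22.696 V.
I_s = P/V_s = 15.7/22.696 = 0.69176 A.
I_p = I_s × N_s/N_p = 0.69176 × 137/1328 = 0.0714 A.

V_s ≈ 22.7 V, I_p ≈ 0.0714 A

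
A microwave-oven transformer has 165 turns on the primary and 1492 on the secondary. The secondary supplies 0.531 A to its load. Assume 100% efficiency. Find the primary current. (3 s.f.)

For an ideal transformer I_p/I_s = N_s/N_p, so I_p = 0.531 × 1492/165 = 4.80 A.

I_p ≈ 4.80 A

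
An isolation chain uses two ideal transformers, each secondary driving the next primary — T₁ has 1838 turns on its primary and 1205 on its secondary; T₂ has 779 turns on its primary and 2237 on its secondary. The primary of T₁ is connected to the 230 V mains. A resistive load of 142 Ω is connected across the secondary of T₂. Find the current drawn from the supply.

After T₁: V = 230.00 × 1205/1838 = 150.79 V.
After T₂: V = 150.79 × 2237/779 = 433.01 V.
I_load = 433.01/142 = 3.0494 A, so P_out = 433.01 × 3.0494 = 1320.4 W.
All ideal ⇒ P_in = P_out, so I_supply = 1320.4/230 = 5.74 A.

I_supply ≈ 5.74 A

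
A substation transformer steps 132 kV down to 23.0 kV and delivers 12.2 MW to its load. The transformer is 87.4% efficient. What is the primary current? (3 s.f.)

I_p ≈ 106 A

P_in = P_out/η = 1.22×10^7/0.874 = 1.3959×10^7 W.
I_p = P_in/V_p = 1.3959×10^7/132000 = 106 A.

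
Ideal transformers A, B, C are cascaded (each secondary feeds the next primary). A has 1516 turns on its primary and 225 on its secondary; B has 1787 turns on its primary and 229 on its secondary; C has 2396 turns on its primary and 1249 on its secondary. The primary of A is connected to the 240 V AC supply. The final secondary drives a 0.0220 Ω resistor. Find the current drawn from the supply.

I_supply ≈ 1.07 A

Secondary of A: V = 240.00 × 225/1516 = 35.620 V.
Secondary of B: V = 35.620 × 229/1787 = 4.5646 V.
Secondary of C: V = 4.5646 × 1249/2396 = 2.3795 V.
I_load = 2.3795/0.0220 = 108.16 A, so P_out = 2.3795 × 108.16 = 257.36 W.
All ideal ⇒ P_in = P_out, so I_supply = 257.36/240 = 1.07 A.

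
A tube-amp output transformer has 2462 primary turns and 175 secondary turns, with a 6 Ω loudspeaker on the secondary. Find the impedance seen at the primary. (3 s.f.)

Z_p = (N_p/N_s)² × Z_s = (2462/175)² × 6 = 1190 Ω.

Z_p ≈ 1190 Ω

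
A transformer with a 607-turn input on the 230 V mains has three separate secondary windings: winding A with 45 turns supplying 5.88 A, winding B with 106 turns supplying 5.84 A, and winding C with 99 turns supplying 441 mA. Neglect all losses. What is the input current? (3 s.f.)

I_in ≈ 1.53 A

V_A = 230 × 45/607 = 17.051 V; V_B = 230 × 106/607 = 40.165 V; V_C = 230 × 99/607 = 37.512 V.
P_out = V_A I_A + V_B I_B + V_C I_C = 17.051×5.88 + 40.165×5.84 + 37.512×0.441 = 100.26 + 234.56 + 16.543 = 351.37 W.
Ideal ⇒ P_in = P_out, so I_in = P_out/V_in = 351.37/230 = 1.53 A.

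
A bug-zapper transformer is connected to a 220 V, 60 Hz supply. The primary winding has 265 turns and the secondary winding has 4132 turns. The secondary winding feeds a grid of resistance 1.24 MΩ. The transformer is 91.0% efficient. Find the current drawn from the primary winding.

I_p ≈ 0.0474 A

V_s = 220 × 4132/265 = 3430.3 V.
I_s = V_s/R = 3430.3/(1.24×10^6) = 0.0027664 A.
P_out = V_s I_s = 3430.3 × 0.0027664 = 9.4897 W.
P_in = P_out/η = 9.4897/0.910 = 10.428 W.
I_p = P_in/V_p = 10.428/220 = 0.0474 A.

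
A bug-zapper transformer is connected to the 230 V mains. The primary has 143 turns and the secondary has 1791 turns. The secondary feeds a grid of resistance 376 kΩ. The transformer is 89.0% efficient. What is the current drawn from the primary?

V_s = 230 × 1791/143 = 2880.6 V.
I_s = V_s/R = 2880.6/376000 = 0.0076612 A.
P_out = V_s I_s = 2880.6 × 0.0076612 = 22.069 W.
P_in = P_out/η = 22.069/0.890 = 24.797 W.
I_p = P_in/V_p = 24.797/230 = 0.108 A.

I_p ≈ 0.108 A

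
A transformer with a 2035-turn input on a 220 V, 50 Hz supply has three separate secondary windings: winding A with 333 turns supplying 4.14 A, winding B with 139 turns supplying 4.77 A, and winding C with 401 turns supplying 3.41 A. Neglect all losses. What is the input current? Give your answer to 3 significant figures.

V_A = 220 × 333/2035 = 36.000 V; V_B = 220 × 139/2035 = 15.027 V; V_C = 220 × 401/2035 = 43.351 V.
P_out = V_A I_A + V_B I_B + V_C I_C = 36.000×4.14 + 15.027×4.77 + 43.351×3.41 = 149.04 + 71.679 + 147.83 = 368.55 W.
Ideal ⇒ P_in = P_out, so I_in = P_out/V_in = 368.55/220 = 1.68 A.

I_in ≈ 1.68 A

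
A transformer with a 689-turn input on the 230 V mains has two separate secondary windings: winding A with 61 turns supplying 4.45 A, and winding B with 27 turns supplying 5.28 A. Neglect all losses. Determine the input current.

I_in ≈ 0.601 A

V_A = 230 × 61/689 = 20.363 V; V_B = 230 × 27/689 = 9.0131 V.
P_out = V_A I_A + V_B I_B = 20.363×4.45 + 9.0131×5.28 = 90.615 + 47.589 = 138.20 W.
Ideal ⇒ P_in = P_out, so I_in = P_out/V_in = 138.20/230 = 0.601 A.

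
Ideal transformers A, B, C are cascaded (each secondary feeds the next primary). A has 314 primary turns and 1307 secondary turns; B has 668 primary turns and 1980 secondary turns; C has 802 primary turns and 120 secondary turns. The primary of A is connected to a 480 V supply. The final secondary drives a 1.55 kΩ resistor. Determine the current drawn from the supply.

Secondary of A: V = 480.00 × 1307/314 = 1998.0 V.
Secondary of B: V = 1998.0 × 1980/668 = 5922.1 V.
Secondary of C: V = 5922.1 × 120/802 = 886.10 V.
I_load = 886.10/1550 = 0.57168 A, so P_out = 886.10 × 0.57168 = 506.56 W.
All ideal ⇒ P_in = P_out, so I_supply = 506.56/480 = 1.06 A.

I_supply ≈ 1.06 A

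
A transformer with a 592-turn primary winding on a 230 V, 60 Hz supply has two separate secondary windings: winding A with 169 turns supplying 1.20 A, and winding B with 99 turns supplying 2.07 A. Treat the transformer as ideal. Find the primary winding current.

I_p ≈ 0.689 A

V_A = 230 × 169/592 = 65.659 V; V_B = 230 × 99/592 = 38.463 V.
P_out = V_A I_A + V_B I_B = 65.659×1.20 + 38.463×2.07 = 78.791 + 79.618 = 158.41 W.
Ideal ⇒ P_in = P_out, so I_p = P_out/V_p = 158.41/230 = 0.689 A.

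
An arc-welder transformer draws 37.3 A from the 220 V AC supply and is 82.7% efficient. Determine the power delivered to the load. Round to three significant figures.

P_out ≈ 6790 W

P_in = V_in I_in = 220 × 37.3 = 8206.0 W.
P_out = η P_in = 0.827 × 8206.0 = 6790 W.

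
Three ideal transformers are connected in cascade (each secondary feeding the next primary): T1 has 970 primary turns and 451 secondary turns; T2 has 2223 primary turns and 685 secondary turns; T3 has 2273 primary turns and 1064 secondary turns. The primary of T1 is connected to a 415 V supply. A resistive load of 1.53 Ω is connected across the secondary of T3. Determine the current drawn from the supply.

After T1: V = 415.00 × 451/970 = 192.95 V.
After T2: V = 192.95 × 685/2223 = 59.457 V.
After T3: V = 59.457 × 1064/2273 = 27.832 V.
I_load = 27.832/1.53 = 18.191 A, so P_out = 27.832 × 18.191 = 506.29 W.
All ideal ⇒ P_in = P_out, so I_supply = 506.29/415 = 1.22 A.

I_supply ≈ 1.22 A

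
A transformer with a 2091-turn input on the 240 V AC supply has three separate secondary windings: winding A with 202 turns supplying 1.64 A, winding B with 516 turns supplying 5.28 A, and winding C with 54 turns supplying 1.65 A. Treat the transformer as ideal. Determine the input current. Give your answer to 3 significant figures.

I_in ≈ 1.50 A

V_A = 240 × 202/2091 = 23.185 V; V_B = 240 × 516/2091 = 59.225 V; V_C = 240 × 54/2091 = 6.1980 V.
P_out = V_A I_A + V_B I_B + V_C I_C = 23.185×1.64 + 59.225×5.28 + 6.1980×1.65 = 38.024 + 312.71 + 10.227 = 360.96 W.
Ideal ⇒ P_in = P_out, so I_in = P_out/V_in = 360.96/240 = 1.50 A.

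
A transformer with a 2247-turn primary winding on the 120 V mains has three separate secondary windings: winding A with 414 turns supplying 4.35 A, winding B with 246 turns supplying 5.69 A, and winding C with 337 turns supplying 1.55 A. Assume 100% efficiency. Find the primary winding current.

I_p ≈ 1.66 A

V_A = 120 × 414/2247 = 22.109 V; V_B = 120 × 246/2247 = 13.138 V; V_C = 120 × 337/2247 = 17.997 V.
P_out = V_A I_A + V_B I_B + V_C I_C = 22.109×4.35 + 13.138×5.69 + 17.997×1.55 = 96.176 + 74.752 + 27.896 = 198.82 W.
Ideal ⇒ P_in = P_out, so I_p = P_out/V_p = 198.82/120 = 1.66 A.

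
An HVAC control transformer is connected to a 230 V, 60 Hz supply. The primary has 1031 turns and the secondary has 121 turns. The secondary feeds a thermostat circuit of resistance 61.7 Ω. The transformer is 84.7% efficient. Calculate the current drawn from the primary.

V_s = 230 × 121/1031 = 26.993 V.
I_s = V_s/R = 26.993/61.7 = 0.43749 A.
P_out = V_s I_s = 26.993 × 0.43749 = 11.809 W.
P_in = P_out/η = 11.809/0.847 = 13.942 W.
I_p = P_in/V_p = 13.942/230 = 0.0606 A.

I_p ≈ 0.0606 A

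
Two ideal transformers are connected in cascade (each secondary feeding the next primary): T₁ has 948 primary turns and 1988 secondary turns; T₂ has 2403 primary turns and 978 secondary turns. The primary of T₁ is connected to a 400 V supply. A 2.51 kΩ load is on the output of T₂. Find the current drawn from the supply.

I_supply ≈ 0.116 A

Secondary of T₁: V = 400.00 × 1988/948 = 838.82 V.
Secondary of T₂: V = 838.82 × 978/2403 = 341.39 V.
I_load = 341.39/2510 = 0.13601 A, so P_out = 341.39 × 0.13601 = 46.434 W.
All ideal ⇒ P_in = P_out, so I_supply = 46.434/400 = 0.116 A.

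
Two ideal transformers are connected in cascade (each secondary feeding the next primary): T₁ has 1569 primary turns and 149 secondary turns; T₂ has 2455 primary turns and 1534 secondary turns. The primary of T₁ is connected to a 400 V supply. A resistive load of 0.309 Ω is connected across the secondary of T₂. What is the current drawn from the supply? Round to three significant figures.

I_supply ≈ 4.56 A

Secondary of T₁: V = 400.00 × 149/1569 = 37.986 V.
Secondary of T₂: V = 37.986 × 1534/2455 = 23.735 V.
I_load = 23.735/0.309 = 76.814 A, so P_out = 23.735 × 76.814 = 1823.2 W.
All ideal ⇒ P_in = P_out, so I_supply = 1823.2/400 = 4.56 A.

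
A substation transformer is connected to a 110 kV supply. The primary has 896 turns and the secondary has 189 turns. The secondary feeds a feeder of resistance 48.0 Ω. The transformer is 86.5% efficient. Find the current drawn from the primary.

V_s = 110000 × 189/896 = 23203 V.
I_s = V_s/R = 23203/48.0 = 483.40 A.
P_out = V_s I_s = 23203 × 483.40 = 1.1216×10^7 W.
P_in = P_out/η = 1.1216×10^7/0.865 = 1.2967×10^7 W.
I_p = P_in/V_p = 1.2967×10^7/110000 = 118 A.

I_p ≈ 118 A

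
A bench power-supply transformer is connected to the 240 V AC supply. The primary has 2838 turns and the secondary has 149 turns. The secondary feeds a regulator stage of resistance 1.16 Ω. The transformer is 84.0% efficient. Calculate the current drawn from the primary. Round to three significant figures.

V_s = 240 × 149/2838 = 12.600 V.
I_s = V_s/R = 12.600/1.16 = 10.862 A.
P_out = V_s I_s = 12.600 × 10.862 = 136.87 W.
P_in = P_out/η = 136.87/0.840 = 162.94 W.
I_p = P_in/V_p = 162.94/240 = 0.679 A.

I_p ≈ 0.679 A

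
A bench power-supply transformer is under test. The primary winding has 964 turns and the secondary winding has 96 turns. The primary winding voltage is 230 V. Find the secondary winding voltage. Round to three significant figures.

V_s/V_p = N_s/N_p, so V_s = 230 × 96/964 = 22.9 V.

V_s ≈ 22.9 V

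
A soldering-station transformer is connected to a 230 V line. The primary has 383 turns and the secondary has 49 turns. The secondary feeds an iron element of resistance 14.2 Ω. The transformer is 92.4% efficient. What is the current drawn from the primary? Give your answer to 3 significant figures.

I_p ≈ 0.287 A

V_s = 230 × 49/383 = 29.426 V.
I_s = V_s/R = 29.426/14.2 = 2.0722 A.
P_out = V_s I_s = 29.426 × 2.0722 = 60.976 W.
P_in = P_out/η = 60.976/0.924 = 65.992 W.
I_p = P_in/V_p = 65.992/230 = 0.287 A.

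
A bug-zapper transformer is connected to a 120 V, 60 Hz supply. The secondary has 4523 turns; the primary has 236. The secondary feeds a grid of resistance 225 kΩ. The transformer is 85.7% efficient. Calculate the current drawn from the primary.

I_p ≈ 0.229 A

V_s = 120 × 4523/236 = 2299.8 V.
I_s = V_s/R = 2299.8/225000 = 0.010221 A.
P_out = V_s I_s = 2299.8 × 0.010221 = 23.508 W.
P_in = P_out/η = 23.508/0.857 = 27.430 W.
I_p = P_in/V_p = 27.430/120 = 0.229 A.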